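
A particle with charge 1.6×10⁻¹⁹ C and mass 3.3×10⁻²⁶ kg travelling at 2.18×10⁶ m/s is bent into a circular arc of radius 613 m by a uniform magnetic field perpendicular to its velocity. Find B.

From |q|vB = mv²/r, B = mv/(|q|r).
B = (3.3×10⁻²⁶)(2.18×10⁶)/((1.6×10⁻¹⁹)(613)) ≈ 7.33×10⁻⁴ T.

B ≈ 7.33×10⁻⁴ T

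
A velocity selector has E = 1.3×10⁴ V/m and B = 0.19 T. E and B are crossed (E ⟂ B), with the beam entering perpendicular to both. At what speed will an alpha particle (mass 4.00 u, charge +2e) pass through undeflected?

v = 6.8×10⁴ m/s

Zero net Lorentz force requires |qE| = |q v×B|, i.e. E = vB.
v = E/B = 1.3×10⁴/0.19 = 6.8×10⁴ m/s.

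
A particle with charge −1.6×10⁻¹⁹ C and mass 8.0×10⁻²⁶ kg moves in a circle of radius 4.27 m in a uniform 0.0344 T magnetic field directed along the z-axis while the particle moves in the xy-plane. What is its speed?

v ≈ 2.94×10⁵ m/s

From |q|vB = mv²/r, v = |q|Br/m.
v = (1.6×10⁻¹⁹)(0.0344)(4.27)/8.0×10⁻²⁶ ≈ 2.94×10⁵ m/s.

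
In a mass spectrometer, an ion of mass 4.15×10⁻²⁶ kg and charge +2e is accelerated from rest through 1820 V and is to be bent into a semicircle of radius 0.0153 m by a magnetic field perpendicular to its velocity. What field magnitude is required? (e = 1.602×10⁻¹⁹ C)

B ≈ 1.42 T

v = √(2|q|V/m) = √(2·3.204×10⁻¹⁹·1820/4.15×10⁻²⁶) ≈ 1.676×10⁵ m/s.
B = mv/(|q|r) = (4.15×10⁻²⁶)(1.676×10⁵)/((3.204×10⁻¹⁹)(0.0153)) ≈ 1.42 T.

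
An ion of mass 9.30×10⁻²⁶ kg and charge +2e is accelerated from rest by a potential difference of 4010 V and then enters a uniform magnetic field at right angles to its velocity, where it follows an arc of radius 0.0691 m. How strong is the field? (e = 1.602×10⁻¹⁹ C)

B ≈ 0.698 T

v = √(2|q|V/m) = √(2·3.204×10⁻¹⁹·4010/9.30×10⁻²⁶) ≈ 1.662×10⁵ m/s.
B = mv/(|q|r) = (9.30×10⁻²⁶)(1.662×10⁵)/((3.204×10⁻¹⁹)(0.0691)) ≈ 0.698 T.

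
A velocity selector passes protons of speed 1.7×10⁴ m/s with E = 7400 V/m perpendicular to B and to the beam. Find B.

B = 0.44 T

Balance of forces in the selector: qE = qvB ⇒ B = E/v.
B = 7400/1.7×10⁴ = 0.44 T.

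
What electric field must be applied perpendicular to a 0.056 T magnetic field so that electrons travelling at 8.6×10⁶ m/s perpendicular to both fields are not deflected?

For straight-line motion qE = qvB, so E = vB.
E = 8.6×10⁶ × 0.056 = 4.8×10⁵ V/m.

E = 4.8×10⁵ V/m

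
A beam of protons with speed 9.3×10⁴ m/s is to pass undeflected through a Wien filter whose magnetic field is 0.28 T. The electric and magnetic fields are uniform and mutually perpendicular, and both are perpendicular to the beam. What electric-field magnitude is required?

E = 2.6×10⁴ V/m

For straight-line motion qE = qvB, so E = vB.
E = 9.3×10⁴ × 0.28 = 2.6×10⁴ V/m.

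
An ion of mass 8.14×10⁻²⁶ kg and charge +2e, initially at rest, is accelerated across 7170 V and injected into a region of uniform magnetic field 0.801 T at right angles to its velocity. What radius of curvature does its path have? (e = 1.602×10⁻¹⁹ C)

Acceleration: |q|V = ½mv² ⇒ v = √(2|q|V/m) = √(2·3.204×10⁻¹⁹·7170/8.14×10⁻²⁶) ≈ 2.376×10⁵ m/s.
In the field: r = mv/(|q|B) = (8.14×10⁻²⁶)(2.376×10⁵)/((3.204×10⁻¹⁹)(0.801)) ≈ 0.0754 m.

r ≈ 0.0754 m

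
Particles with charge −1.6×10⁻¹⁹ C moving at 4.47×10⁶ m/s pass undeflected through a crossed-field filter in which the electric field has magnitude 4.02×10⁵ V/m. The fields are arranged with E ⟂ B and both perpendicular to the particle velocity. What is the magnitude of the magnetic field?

B = 0.0899 T

Balance of forces in the selector: qE = qvB ⇒ B = E/v.
B = 4.02×10⁵/4.47×10⁶ = 0.0899 T.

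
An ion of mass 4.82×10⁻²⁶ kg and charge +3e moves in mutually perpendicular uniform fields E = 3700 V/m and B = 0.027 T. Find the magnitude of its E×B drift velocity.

v_d ≈ 1.4×10⁵ m/s

The steady drift has the magnetic force balancing the electric force, so v_d = E/B.
v_d = 3700/0.027 = 1.4×10⁵ m/s.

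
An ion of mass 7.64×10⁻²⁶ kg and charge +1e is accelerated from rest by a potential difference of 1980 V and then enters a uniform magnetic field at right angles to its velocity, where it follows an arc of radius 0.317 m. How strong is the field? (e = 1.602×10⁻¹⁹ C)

B ≈ 0.137 T

v = √(2|q|V/m) = √(2·1.602×10⁻¹⁹·1980/7.64×10⁻²⁶) ≈ 9.112×10⁴ m/s.
B = mv/(|q|r) = (7.64×10⁻²⁶)(9.112×10⁴)/((1.602×10⁻¹⁹)(0.317)) ≈ 0.137 T.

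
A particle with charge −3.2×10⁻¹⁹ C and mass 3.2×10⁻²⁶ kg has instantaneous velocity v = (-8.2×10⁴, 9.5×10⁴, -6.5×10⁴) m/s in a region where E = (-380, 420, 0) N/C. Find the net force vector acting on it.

F ≈ (1.22×10⁻¹⁶, -1.34×10⁻¹⁶, 0) N

Only an electric field acts, so F = qE = (−3.2×10⁻¹⁹ C)·(-380, 420, 0) = (1.22×10⁻¹⁶, -1.34×10⁻¹⁶, 0) N.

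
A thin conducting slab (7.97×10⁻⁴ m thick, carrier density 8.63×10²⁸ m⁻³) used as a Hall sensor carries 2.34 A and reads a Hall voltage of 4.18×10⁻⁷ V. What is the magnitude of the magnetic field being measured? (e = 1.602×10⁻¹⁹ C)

From V_H = IB/(n e t), B = V_H n e t / I.
B = (4.18×10⁻⁷)(8.63×10²⁸)(1.602×10⁻¹⁹)(7.97×10⁻⁴)/2.34 ≈ 1.97 T.

B ≈ 1.97 T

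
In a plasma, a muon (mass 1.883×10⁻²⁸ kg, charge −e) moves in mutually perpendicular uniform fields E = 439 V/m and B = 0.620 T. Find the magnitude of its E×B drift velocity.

v_d ≈ 708 m/s

In crossed fields the guiding centre drifts at v_d = |E×B|/B² = E/B, independent of charge and mass.
v_d = 439/0.620 = 708 m/s.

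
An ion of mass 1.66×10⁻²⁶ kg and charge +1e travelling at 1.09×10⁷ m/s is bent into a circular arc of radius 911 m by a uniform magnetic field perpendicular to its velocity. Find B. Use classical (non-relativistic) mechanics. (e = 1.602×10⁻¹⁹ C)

B ≈ 1.24×10⁻³ T

From |q|vB = mv²/r, B = mv/(|q|r).
B = (1.66×10⁻²⁶)(1.09×10⁷)/((1.602×10⁻¹⁹)(911)) ≈ 1.24×10⁻³ T.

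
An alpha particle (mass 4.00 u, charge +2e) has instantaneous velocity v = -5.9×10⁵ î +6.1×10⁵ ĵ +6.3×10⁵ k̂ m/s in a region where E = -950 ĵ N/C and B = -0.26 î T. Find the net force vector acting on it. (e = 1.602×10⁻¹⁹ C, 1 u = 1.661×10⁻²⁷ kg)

F ≈ (0, -5.28×10⁻¹⁴, 5.08×10⁻¹⁴) N

v×B = (0, -1.64×10⁵, 1.59×10⁵) N/C.
E + v×B = (0, -1.65×10⁵, 1.59×10⁵) N/C.
F = q(E + v×B) = (3.204×10⁻¹⁹ C)·(0, -1.65×10⁵, 1.59×10⁵) = (0, -5.28×10⁻¹⁴, 5.08×10⁻¹⁴) N.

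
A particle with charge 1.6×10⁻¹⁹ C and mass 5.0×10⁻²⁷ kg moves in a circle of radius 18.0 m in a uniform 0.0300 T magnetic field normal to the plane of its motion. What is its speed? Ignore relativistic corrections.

v ≈ 1.73×10⁷ m/s

From |q|vB = mv²/r, v = |q|Br/m.
v = (1.6×10⁻¹⁹)(0.0300)(18.0)/5.0×10⁻²⁷ ≈ 1.73×10⁷ m/s.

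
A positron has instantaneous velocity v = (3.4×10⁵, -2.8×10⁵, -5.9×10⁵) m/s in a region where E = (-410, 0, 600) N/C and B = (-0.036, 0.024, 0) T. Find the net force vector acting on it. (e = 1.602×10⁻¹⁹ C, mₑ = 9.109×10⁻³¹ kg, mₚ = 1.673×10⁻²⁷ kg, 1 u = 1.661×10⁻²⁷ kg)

F ≈ (2.20×10⁻¹⁵, 3.40×10⁻¹⁵, -2.11×10⁻¹⁶) N

v×B = (1.42×10⁴, 2.12×10⁴, -1920) N/C.
E + v×B = (1.38×10⁴, 2.12×10⁴, -1320) N/C.
F = q(E + v×B) = (1.602×10⁻¹⁹ C)·(1.38×10⁴, 2.12×10⁴, -1320) = (2.20×10⁻¹⁵, 3.40×10⁻¹⁵, -2.11×10⁻¹⁶) N.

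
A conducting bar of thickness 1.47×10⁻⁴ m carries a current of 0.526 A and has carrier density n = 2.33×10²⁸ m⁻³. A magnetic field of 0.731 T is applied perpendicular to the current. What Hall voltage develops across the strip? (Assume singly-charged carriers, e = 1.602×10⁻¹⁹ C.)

V_H ≈ 7.01×10⁻⁷ V

V_H = IB/(n e t).
V_H = (0.526)(0.731)/((2.33×10²⁸)(1.602×10⁻¹⁹)(1.47×10⁻⁴)) ≈ 7.01×10⁻⁷ V.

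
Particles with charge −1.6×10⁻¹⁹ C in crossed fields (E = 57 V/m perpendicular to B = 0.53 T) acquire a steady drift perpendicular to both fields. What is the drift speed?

The E×B drift speed is v_d = E/B.
v_d = 57/0.53 = 110 m/s.

v_d ≈ 110 m/s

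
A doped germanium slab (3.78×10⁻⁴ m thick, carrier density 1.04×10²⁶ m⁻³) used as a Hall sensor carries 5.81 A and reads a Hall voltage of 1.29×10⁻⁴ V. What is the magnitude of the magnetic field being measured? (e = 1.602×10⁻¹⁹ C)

B ≈ 0.140 T

From V_H = IB/(n e t), B = V_H n e t / I.
B = (1.29×10⁻⁴)(1.04×10²⁶)(1.602×10⁻¹⁹)(3.78×10⁻⁴)/5.81 ≈ 0.140 T.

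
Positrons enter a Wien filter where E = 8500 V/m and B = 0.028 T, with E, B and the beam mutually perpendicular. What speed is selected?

Straight-line motion ⇒ electric and magnetic forces cancel, so E = vB.
v = E/B = 8500/0.028 = 3.0×10⁵ m/s.

v = 3.0×10⁵ m/s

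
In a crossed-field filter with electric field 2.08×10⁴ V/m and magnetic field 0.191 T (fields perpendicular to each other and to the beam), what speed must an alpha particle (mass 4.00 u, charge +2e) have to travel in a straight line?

Straight-line motion ⇒ electric and magnetic forces cancel, so E = vB.
v = E/B = 2.08×10⁴/0.191 = 1.09×10⁵ m/s.

v = 1.09×10⁵ m/s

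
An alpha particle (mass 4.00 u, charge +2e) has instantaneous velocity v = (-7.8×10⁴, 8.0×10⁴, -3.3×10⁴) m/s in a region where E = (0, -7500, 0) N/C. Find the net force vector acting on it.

F ≈ (0, -2.40×10⁻¹⁵, 0) N

Only an electric field acts, so F = qE = (3.204×10⁻¹⁹ C)·(0, -7500, 0) = (0, -2.40×10⁻¹⁵, 0) N.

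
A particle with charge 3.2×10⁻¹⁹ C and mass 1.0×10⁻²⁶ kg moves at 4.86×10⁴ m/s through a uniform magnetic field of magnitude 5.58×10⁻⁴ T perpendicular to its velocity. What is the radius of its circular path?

The magnetic force provides the centripetal force: |q|vB = mv²/r.
r = mv/(|q|B) = (1.0×10⁻²⁶)(4.86×10⁴)/((3.2×10⁻¹⁹)(5.58×10⁻⁴)) ≈ 2.72 m.

r ≈ 2.72 m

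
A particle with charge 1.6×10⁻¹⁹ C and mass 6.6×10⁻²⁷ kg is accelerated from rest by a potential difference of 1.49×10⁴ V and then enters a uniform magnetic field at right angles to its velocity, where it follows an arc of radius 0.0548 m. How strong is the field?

v = √(2|q|V/m) = √(2·1.6×10⁻¹⁹·1.49×10⁴/6.6×10⁻²⁷) ≈ 8.500×10⁵ m/s.
B = mv/(|q|r) = (6.6×10⁻²⁷)(8.500×10⁵)/((1.6×10⁻¹⁹)(0.0548)) ≈ 0.640 T.

B ≈ 0.640 T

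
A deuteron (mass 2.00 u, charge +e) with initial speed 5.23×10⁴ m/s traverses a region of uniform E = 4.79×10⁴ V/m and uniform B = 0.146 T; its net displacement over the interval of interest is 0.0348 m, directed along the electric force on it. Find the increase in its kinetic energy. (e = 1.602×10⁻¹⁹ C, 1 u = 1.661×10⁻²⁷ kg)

ΔKE ≈ 2.67×10⁻¹⁶ J

The magnetic force is always ⟂ v and does no work; only the electric force changes KE.
ΔKE = F_E · d = |q|E d = (1.602×10⁻¹⁹)(4.79×10⁴)(0.0348) ≈ 2.67×10⁻¹⁶ J.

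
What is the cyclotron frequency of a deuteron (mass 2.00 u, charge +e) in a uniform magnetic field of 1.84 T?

f = |q|B/(2πm).
f = (1.602×10⁻¹⁹)(1.84)/(2π·3.322×10⁻²⁷) ≈ 1.41×10⁷ Hz.

f ≈ 1.41×10⁷ Hz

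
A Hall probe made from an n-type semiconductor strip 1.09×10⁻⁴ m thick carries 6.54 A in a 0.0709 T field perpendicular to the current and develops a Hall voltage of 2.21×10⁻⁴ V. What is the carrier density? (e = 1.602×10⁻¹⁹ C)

From V_H = IB/(n e t), n = IB/(V_H e t).
n = (6.54)(0.0709)/((2.21×10⁻⁴)(1.602×10⁻¹⁹)(1.09×10⁻⁴)) ≈ 1.20×10²⁶ m⁻³.

n ≈ 1.20×10²⁶ m⁻³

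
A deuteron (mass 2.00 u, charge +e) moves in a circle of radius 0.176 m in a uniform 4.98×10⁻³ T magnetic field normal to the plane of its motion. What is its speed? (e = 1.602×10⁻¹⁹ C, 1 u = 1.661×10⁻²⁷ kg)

From |q|vB = mv²/r, v = |q|Br/m.
v = (1.602×10⁻¹⁹)(4.98×10⁻³)(0.176)/3.322×10⁻²⁷ ≈ 4.23×10⁴ m/s.

v ≈ 4.23×10⁴ m/s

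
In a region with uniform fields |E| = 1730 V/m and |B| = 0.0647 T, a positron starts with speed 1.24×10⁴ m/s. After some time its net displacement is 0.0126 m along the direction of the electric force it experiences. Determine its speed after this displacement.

v_f ≈ 2.77×10⁶ m/s

B does no work; ΔKE = |q|E d.
½mv_f² = ½mv₀² + |q|Ed = ½(9.109×10⁻³¹)(1.24×10⁴)² + (1.602×10⁻¹⁹)(1730)(0.0126) ≈ 7.003×10⁻²³ J + 3.492×10⁻¹⁸ J ≈ 3.492×10⁻¹⁸ J.
v_f = √(2·3.492×10⁻¹⁸/9.109×10⁻³¹) ≈ 2.77×10⁶ m/s.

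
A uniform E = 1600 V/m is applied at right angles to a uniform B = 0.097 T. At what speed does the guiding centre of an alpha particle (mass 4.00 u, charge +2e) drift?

v_d ≈ 1.6×10⁴ m/s

The E×B drift speed is v_d = E/B.
v_d = 1600/0.097 = 1.6×10⁴ m/s.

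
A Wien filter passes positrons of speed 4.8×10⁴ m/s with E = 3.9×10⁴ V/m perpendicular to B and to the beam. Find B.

B = 0.81 T

Balance of forces in the selector: qE = qvB ⇒ B = E/v.
B = 3.9×10⁴/4.8×10⁴ = 0.81 T.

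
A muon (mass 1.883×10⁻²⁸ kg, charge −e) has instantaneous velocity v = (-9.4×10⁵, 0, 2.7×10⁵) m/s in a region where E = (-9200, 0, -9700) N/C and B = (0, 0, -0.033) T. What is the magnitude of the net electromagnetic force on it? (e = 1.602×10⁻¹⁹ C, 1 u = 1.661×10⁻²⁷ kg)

v×B = (0, -3.10×10⁴, 0) N/C.
E + v×B = (-9200, -3.10×10⁴, -9700) N/C.
F = q(E + v×B) = (−1.602×10⁻¹⁹ C)·(-9200, -3.10×10⁴, -9700) = (1.47×10⁻¹⁵, 4.97×10⁻¹⁵, 1.55×10⁻¹⁵) N.
|F| = 5.41×10⁻¹⁵ N.

|F| ≈ 5.41×10⁻¹⁵ N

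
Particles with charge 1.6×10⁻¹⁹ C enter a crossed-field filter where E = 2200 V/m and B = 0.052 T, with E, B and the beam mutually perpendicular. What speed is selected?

v = 4.2×10⁴ m/s

Straight-line motion ⇒ electric and magnetic forces cancel, so E = vB.
v = E/B = 2200/0.052 = 4.2×10⁴ m/s.
The result is independent of the particle's charge and mass.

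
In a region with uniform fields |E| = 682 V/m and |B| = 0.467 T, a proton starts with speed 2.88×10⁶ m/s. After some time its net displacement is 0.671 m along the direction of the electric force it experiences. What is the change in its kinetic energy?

ΔKE ≈ 7.33×10⁻¹⁷ J

The magnetic force is always ⟂ v and does no work; only the electric force changes KE.
ΔKE = F_E · d = |q|E d = (1.602×10⁻¹⁹)(682)(0.671) ≈ 7.33×10⁻¹⁷ J.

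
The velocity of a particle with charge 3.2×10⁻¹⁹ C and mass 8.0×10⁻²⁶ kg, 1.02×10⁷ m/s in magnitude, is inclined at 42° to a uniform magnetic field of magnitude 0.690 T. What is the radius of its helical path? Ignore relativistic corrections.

r ≈ 2.47 m

v⊥ = v sinθ = 1.02×10⁷·sin42° ≈ 6.825×10⁶ m/s.
r = m v⊥/(|q|B) = (8.0×10⁻²⁶)(6.825×10⁶)/((3.2×10⁻¹⁹)(0.690)) ≈ 2.47 m.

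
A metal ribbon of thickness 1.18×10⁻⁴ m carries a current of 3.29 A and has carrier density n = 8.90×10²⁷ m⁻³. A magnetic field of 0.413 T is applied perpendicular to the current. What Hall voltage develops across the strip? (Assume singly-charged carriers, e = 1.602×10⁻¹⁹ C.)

V_H ≈ 8.08×10⁻⁶ V

V_H = IB/(n e t).
V_H = (3.29)(0.413)/((8.90×10²⁷)(1.602×10⁻¹⁹)(1.18×10⁻⁴)) ≈ 8.08×10⁻⁶ V.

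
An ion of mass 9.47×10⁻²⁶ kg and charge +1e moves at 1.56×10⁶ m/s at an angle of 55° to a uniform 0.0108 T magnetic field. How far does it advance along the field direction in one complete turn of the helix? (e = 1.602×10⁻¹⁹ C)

v∥ = v cosθ = 1.56×10⁶·cos55° ≈ 8.948×10⁵ m/s.
T = 2πm/(|q|B) = 2π(9.47×10⁻²⁶)/((1.602×10⁻¹⁹)(0.0108)) ≈ 3.439×10⁻⁴ s.
pitch = v∥ T = (8.948×10⁵)(3.439×10⁻⁴) ≈ 308 m.

p ≈ 308 m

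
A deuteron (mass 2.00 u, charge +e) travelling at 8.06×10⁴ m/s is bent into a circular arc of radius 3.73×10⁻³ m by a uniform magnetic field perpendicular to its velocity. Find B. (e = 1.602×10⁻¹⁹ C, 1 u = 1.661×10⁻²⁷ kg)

From |q|vB = mv²/r, B = mv/(|q|r).
B = (3.322×10⁻²⁷)(8.06×10⁴)/((1.602×10⁻¹⁹)(3.73×10⁻³)) ≈ 0.448 T.

B ≈ 0.448 T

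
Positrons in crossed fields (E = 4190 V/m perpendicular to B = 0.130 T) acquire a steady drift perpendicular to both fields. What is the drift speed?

The E×B drift speed is v_d = E/B.
v_d = 4190/0.130 = 3.22×10⁴ m/s.

v_d ≈ 3.22×10⁴ m/s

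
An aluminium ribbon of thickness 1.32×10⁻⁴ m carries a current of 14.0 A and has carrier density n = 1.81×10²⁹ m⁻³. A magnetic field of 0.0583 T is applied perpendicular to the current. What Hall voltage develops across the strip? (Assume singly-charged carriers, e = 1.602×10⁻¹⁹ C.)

V_H = IB/(n e t).
V_H = (14.0)(0.0583)/((1.81×10²⁹)(1.602×10⁻¹⁹)(1.32×10⁻⁴)) ≈ 2.13×10⁻⁷ V.

V_H ≈ 2.13×10⁻⁷ V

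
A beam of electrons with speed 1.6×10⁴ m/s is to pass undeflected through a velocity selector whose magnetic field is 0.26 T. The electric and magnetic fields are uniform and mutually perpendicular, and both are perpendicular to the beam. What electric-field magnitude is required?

E = 4200 V/m

For straight-line motion qE = qvB, so E = vB.
E = 1.6×10⁴ × 0.26 = 4200 V/m.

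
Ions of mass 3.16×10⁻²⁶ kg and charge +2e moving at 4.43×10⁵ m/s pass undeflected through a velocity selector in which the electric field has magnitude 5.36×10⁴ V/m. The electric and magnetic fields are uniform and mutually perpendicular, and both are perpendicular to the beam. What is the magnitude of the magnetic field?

B = 0.121 T

Balance of forces in the selector: qE = qvB ⇒ B = E/v.
B = 5.36×10⁴/4.43×10⁵ = 0.121 T.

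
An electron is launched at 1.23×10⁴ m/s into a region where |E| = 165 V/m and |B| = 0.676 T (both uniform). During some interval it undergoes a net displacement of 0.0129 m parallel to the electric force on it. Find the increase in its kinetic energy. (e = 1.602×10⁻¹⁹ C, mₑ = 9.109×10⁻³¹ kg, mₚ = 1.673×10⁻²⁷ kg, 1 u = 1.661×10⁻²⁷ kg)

The magnetic force is always ⟂ v and does no work; only the electric force changes KE.
ΔKE = F_E · d = |q|E d = (1.602×10⁻¹⁹)(165)(0.0129) ≈ 3.41×10⁻¹⁹ J.

ΔKE ≈ 3.41×10⁻¹⁹ J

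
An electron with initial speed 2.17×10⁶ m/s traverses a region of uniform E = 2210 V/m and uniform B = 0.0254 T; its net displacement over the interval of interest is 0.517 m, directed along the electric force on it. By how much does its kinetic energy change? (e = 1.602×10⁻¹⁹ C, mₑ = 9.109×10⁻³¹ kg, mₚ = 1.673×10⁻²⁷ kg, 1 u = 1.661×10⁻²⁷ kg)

ΔKE ≈ 1.83×10⁻¹⁶ J

The magnetic force is always ⟂ v and does no work; only the electric force changes KE.
ΔKE = F_E · d = |q|E d = (1.602×10⁻¹⁹)(2210)(0.517) ≈ 1.83×10⁻¹⁶ J.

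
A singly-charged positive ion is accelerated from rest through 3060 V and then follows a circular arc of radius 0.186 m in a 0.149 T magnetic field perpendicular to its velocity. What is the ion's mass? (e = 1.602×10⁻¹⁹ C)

Combine |q|V = ½mv² and r = mv/(|q|B): eliminate v to get m = qB²r²/(2V).
m = (1.602×10⁻¹⁹)(0.149)²(0.186)²/(2·3060) ≈ 2.01×10⁻²⁶ kg.

m ≈ 2.01×10⁻²⁶ kg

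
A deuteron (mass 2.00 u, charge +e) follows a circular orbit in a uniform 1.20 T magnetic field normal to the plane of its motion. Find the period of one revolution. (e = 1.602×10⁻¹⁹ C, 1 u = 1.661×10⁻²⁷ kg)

The cyclotron period depends only on m, q, B: T = 2πm/(|q|B).
T = 2π(3.322×10⁻²⁷)/((1.602×10⁻¹⁹)(1.20)) ≈ 1.09×10⁻⁷ s.

T ≈ 1.09×10⁻⁷ s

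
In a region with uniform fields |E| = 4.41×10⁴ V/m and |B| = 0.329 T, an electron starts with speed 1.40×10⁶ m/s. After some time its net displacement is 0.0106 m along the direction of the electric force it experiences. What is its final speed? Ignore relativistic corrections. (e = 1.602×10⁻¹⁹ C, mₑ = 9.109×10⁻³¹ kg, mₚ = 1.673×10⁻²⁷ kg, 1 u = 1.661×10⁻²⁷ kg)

B does no work; ΔKE = |q|E d.
½mv_f² = ½mv₀² + |q|Ed = ½(9.109×10⁻³¹)(1.40×10⁶)² + (1.602×10⁻¹⁹)(4.41×10⁴)(0.0106) ≈ 8.927×10⁻¹⁹ J + 7.489×10⁻¹⁷ J ≈ 7.578×10⁻¹⁷ J.
v_f = √(2·7.578×10⁻¹⁷/9.109×10⁻³¹) ≈ 1.29×10⁷ m/s.

v_f ≈ 1.29×10⁷ m/s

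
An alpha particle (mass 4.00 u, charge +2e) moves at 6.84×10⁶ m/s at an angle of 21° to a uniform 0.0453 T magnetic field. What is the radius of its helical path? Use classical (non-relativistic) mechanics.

r ≈ 1.12 m

v⊥ = v sinθ = 6.84×10⁶·sin21° ≈ 2.451×10⁶ m/s.
r = m v⊥/(|q|B) = (6.644×10⁻²⁷)(2.451×10⁶)/((3.204×10⁻¹⁹)(0.0453)) ≈ 1.12 m.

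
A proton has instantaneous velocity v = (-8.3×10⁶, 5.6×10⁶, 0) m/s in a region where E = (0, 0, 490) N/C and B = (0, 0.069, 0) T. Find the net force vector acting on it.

F ≈ (0, 0, -9.17×10⁻¹⁴) N

v×B = (0, 0, -5.73×10⁵) N/C.
E + v×B = (0, 0, -5.72×10⁵) N/C.
F = q(E + v×B) = (1.602×10⁻¹⁹ C)·(0, 0, -5.72×10⁵) = (0, 0, -9.17×10⁻¹⁴) N.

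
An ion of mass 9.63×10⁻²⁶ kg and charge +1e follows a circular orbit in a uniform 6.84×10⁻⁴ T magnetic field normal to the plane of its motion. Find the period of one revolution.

T ≈ 5.52×10⁻³ s

The cyclotron period depends only on m, q, B: T = 2πm/(|q|B).
T = 2π(9.63×10⁻²⁶)/((1.602×10⁻¹⁹)(6.84×10⁻⁴)) ≈ 5.52×10⁻³ s.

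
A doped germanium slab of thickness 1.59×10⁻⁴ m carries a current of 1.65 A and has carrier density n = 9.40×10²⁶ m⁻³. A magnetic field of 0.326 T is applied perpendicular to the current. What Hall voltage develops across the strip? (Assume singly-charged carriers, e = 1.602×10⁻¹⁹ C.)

V_H ≈ 2.25×10⁻⁵ V

V_H = IB/(n e t).
V_H = (1.65)(0.326)/((9.40×10²⁶)(1.602×10⁻¹⁹)(1.59×10⁻⁴)) ≈ 2.25×10⁻⁵ V.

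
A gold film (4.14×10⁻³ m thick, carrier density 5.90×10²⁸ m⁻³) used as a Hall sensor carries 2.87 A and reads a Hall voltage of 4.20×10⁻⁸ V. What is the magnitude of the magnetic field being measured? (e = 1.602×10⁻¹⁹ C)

From V_H = IB/(n e t), B = V_H n e t / I.
B = (4.20×10⁻⁸)(5.90×10²⁸)(1.602×10⁻¹⁹)(4.14×10⁻³)/2.87 ≈ 0.573 T.

B ≈ 0.573 T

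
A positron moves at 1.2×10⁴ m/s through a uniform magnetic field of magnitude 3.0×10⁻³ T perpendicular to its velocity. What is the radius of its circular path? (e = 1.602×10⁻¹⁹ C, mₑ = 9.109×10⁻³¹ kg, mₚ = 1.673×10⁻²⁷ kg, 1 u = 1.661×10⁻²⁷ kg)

The magnetic force provides the centripetal force: |q|vB = mv²/r.
r = mv/(|q|B) = (9.109×10⁻³¹)(1.2×10⁴)/((1.602×10⁻¹⁹)(3.0×10⁻³)) ≈ 2.3×10⁻⁵ m.

r ≈ 2.3×10⁻⁵ m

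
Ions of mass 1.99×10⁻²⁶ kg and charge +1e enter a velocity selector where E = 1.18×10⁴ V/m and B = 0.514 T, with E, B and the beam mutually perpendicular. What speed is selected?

Zero net Lorentz force requires |qE| = |q v×B|, i.e. E = vB.
v = E/B = 1.18×10⁴/0.514 = 2.30×10⁴ m/s.

v = 2.30×10⁴ m/s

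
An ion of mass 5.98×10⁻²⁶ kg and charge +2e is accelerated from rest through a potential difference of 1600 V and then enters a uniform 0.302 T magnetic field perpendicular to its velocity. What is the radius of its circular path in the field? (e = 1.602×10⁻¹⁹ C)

Acceleration: |q|V = ½mv² ⇒ v = √(2|q|V/m) = √(2·3.204×10⁻¹⁹·1600/5.98×10⁻²⁶) ≈ 1.309×10⁵ m/s.
In the field: r = mv/(|q|B) = (5.98×10⁻²⁶)(1.309×10⁵)/((3.204×10⁻¹⁹)(0.302)) ≈ 0.0809 m.

r ≈ 0.0809 m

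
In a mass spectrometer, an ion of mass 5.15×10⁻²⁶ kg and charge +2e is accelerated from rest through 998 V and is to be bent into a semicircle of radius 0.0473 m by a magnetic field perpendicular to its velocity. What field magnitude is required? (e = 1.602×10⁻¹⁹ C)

v = √(2|q|V/m) = √(2·3.204×10⁻¹⁹·998/5.15×10⁻²⁶) ≈ 1.114×10⁵ m/s.
B = mv/(|q|r) = (5.15×10⁻²⁶)(1.114×10⁵)/((3.204×10⁻¹⁹)(0.0473)) ≈ 0.379 T.

B ≈ 0.379 T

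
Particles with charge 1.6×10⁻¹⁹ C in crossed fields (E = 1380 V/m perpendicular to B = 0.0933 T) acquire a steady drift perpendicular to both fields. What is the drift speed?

v_d ≈ 1.48×10⁴ m/s

The E×B drift speed is v_d = E/B.
v_d = 1380/0.0933 = 1.48×10⁴ m/s.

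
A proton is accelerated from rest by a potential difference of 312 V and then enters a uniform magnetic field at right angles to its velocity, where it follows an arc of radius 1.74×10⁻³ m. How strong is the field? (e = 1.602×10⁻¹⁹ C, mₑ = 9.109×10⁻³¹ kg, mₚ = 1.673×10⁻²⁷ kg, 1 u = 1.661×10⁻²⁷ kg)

B ≈ 1.47 T

v = √(2|q|V/m) = √(2·1.602×10⁻¹⁹·312/1.673×10⁻²⁷) ≈ 2.444×10⁵ m/s.
B = mv/(|q|r) = (1.673×10⁻²⁷)(2.444×10⁵)/((1.602×10⁻¹⁹)(1.74×10⁻³)) ≈ 1.47 T.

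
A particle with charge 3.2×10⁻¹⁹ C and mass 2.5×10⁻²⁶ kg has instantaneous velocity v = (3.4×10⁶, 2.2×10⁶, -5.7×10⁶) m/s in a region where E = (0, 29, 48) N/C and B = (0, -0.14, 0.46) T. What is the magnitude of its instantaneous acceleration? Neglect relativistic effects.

|a| ≈ 2.11×10¹³ m/s²

v×B = (2.14×10⁵, -1.56×10⁶, -4.76×10⁵) N/C.
E + v×B = (2.14×10⁵, -1.56×10⁶, -4.76×10⁵) N/C.
F = q(E + v×B) = (3.2×10⁻¹⁹ C)·(2.14×10⁵, -1.56×10⁶, -4.76×10⁵) = (6.85×10⁻¹⁴, -5.00×10⁻¹³, -1.52×10⁻¹³) N.
|a| = |F|/m = 5.276×10⁻¹³/2.5×10⁻²⁶ ≈ 2.11×10¹³ m/s².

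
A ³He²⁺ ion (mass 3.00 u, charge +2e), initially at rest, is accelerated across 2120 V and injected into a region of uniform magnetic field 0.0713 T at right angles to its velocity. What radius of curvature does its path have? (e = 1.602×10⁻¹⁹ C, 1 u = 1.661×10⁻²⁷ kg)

r ≈ 0.114 m

Acceleration: |q|V = ½mv² ⇒ v = √(2|q|V/m) = √(2·3.204×10⁻¹⁹·2120/4.983×10⁻²⁷) ≈ 5.221×10⁵ m/s.
In the field: r = mv/(|q|B) = (4.983×10⁻²⁷)(5.221×10⁵)/((3.204×10⁻¹⁹)(0.0713)) ≈ 0.114 m.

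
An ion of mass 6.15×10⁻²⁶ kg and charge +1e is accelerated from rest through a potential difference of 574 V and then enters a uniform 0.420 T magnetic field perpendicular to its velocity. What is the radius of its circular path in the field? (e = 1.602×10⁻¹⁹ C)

Acceleration: |q|V = ½mv² ⇒ v = √(2|q|V/m) = √(2·1.602×10⁻¹⁹·574/6.15×10⁻²⁶) ≈ 5.468×10⁴ m/s.
In the field: r = mv/(|q|B) = (6.15×10⁻²⁶)(5.468×10⁴)/((1.602×10⁻¹⁹)(0.420)) ≈ 0.0500 m.

r ≈ 0.0500 m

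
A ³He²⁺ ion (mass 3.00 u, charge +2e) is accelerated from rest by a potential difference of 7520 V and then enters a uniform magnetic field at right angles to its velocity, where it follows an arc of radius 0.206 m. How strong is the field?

B ≈ 0.0742 T

v = √(2|q|V/m) = √(2·3.204×10⁻¹⁹·7520/4.983×10⁻²⁷) ≈ 9.834×10⁵ m/s.
B = mv/(|q|r) = (4.983×10⁻²⁷)(9.834×10⁵)/((3.204×10⁻¹⁹)(0.206)) ≈ 0.0742 T.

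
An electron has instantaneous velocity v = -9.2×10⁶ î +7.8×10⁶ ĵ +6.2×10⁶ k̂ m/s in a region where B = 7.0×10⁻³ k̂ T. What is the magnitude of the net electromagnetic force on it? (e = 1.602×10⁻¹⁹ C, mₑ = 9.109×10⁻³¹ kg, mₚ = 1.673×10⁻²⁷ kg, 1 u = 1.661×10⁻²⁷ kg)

|F| ≈ 1.35×10⁻¹⁴ N

v×B = (5.46×10⁴, 6.44×10⁴, 0) N/C.
F = q v×B = (−1.602×10⁻¹⁹ C)·(5.46×10⁴, 6.44×10⁴, 0) = (-8.75×10⁻¹⁵, -1.03×10⁻¹⁴, 0) N.
|F| = 1.35×10⁻¹⁴ N.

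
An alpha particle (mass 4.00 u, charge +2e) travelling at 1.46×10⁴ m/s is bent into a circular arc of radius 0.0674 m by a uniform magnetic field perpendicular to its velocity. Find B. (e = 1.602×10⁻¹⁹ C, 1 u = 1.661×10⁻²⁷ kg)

From |q|vB = mv²/r, B = mv/(|q|r).
B = (6.644×10⁻²⁷)(1.46×10⁴)/((3.204×10⁻¹⁹)(0.0674)) ≈ 4.49×10⁻³ T.

B ≈ 4.49×10⁻³ T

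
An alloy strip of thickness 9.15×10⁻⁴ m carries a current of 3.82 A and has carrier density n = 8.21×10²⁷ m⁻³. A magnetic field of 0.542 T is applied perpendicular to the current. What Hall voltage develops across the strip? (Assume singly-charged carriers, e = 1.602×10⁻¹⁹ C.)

V_H ≈ 1.72×10⁻⁶ V

V_H = IB/(n e t).
V_H = (3.82)(0.542)/((8.21×10²⁷)(1.602×10⁻¹⁹)(9.15×10⁻⁴)) ≈ 1.72×10⁻⁶ V.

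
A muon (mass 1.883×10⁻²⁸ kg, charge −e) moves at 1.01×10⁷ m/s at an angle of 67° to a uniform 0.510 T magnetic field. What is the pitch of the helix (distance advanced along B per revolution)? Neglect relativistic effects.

v∥ = v cosθ = 1.01×10⁷·cos67° ≈ 3.946×10⁶ m/s.
T = 2πm/(|q|B) = 2π(1.883×10⁻²⁸)/((1.602×10⁻¹⁹)(0.510)) ≈ 1.448×10⁻⁸ s.
pitch = v∥ T = (3.946×10⁶)(1.448×10⁻⁸) ≈ 0.0571 m.

p ≈ 0.0571 m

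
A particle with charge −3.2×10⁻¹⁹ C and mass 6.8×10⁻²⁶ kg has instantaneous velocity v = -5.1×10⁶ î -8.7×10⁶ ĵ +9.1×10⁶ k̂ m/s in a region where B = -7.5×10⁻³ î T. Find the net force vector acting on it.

v×B = (0, -6.82×10⁴, -6.52×10⁴) N/C.
F = q v×B = (−3.2×10⁻¹⁹ C)·(0, -6.82×10⁴, -6.52×10⁴) = (0, 2.18×10⁻¹⁴, 2.09×10⁻¹⁴) N.

F ≈ (0, 2.18×10⁻¹⁴, 2.09×10⁻¹⁴) N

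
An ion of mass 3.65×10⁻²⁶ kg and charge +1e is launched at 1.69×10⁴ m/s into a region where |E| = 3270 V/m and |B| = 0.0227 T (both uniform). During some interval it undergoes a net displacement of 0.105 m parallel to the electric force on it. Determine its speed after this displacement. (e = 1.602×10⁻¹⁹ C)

B does no work; ΔKE = |q|E d.
½mv_f² = ½mv₀² + |q|Ed = ½(3.65×10⁻²⁶)(1.69×10⁴)² + (1.602×10⁻¹⁹)(3270)(0.105) ≈ 5.212×10⁻¹⁸ J + 5.500×10⁻¹⁷ J ≈ 6.022×10⁻¹⁷ J.
v_f = √(2·6.022×10⁻¹⁷/3.65×10⁻²⁶) ≈ 5.74×10⁴ m/s.

v_f ≈ 5.74×10⁴ m/s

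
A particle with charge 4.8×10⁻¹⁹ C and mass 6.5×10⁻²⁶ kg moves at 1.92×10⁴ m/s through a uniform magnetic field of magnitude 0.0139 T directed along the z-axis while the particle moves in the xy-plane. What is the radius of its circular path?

The magnetic force provides the centripetal force: |q|vB = mv²/r.
r = mv/(|q|B) = (6.5×10⁻²⁶)(1.92×10⁴)/((4.8×10⁻¹⁹)(0.0139)) ≈ 0.187 m.

r ≈ 0.187 m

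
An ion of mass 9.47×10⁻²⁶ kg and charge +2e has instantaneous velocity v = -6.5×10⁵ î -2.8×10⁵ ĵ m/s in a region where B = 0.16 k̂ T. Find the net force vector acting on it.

F ≈ (-1.44×10⁻¹⁴, 3.33×10⁻¹⁴, 0) N

v×B = (-4.48×10⁴, 1.04×10⁵, 0) N/C.
F = q v×B = (3.204×10⁻¹⁹ C)·(-4.48×10⁴, 1.04×10⁵, 0) = (-1.44×10⁻¹⁴, 3.33×10⁻¹⁴, 0) N.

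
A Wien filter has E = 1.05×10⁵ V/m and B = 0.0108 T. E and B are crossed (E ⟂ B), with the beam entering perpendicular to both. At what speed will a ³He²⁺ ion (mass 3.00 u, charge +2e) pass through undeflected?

For undeflected motion the electric and magnetic forces balance: qE = qvB.
v = E/B = 1.05×10⁵/0.0108 = 9.72×10⁶ m/s.

v = 9.72×10⁶ m/s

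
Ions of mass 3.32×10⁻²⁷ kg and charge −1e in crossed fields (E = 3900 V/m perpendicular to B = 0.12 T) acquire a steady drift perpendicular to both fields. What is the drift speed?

v_d ≈ 3.2×10⁴ m/s

The E×B drift speed is v_d = E/B.
v_d = 3900/0.12 = 3.2×10⁴ m/s.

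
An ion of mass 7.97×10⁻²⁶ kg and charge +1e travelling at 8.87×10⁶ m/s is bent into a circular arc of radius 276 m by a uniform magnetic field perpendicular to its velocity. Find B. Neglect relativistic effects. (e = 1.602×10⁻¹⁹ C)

B ≈ 0.0160 T

From |q|vB = mv²/r, B = mv/(|q|r).
B = (7.97×10⁻²⁶)(8.87×10⁶)/((1.602×10⁻¹⁹)(276)) ≈ 0.0160 T.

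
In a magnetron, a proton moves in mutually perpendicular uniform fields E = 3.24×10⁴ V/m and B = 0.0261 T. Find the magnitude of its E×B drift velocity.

v_d ≈ 1.24×10⁶ m/s

The E×B drift speed is v_d = E/B.
v_d = 3.24×10⁴/0.0261 = 1.24×10⁶ m/s.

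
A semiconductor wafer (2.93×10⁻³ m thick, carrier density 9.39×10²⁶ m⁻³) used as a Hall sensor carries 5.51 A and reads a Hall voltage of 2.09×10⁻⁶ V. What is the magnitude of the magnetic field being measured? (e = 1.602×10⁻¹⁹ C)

B ≈ 0.167 T

From V_H = IB/(n e t), B = V_H n e t / I.
B = (2.09×10⁻⁶)(9.39×10²⁶)(1.602×10⁻¹⁹)(2.93×10⁻³)/5.51 ≈ 0.167 T.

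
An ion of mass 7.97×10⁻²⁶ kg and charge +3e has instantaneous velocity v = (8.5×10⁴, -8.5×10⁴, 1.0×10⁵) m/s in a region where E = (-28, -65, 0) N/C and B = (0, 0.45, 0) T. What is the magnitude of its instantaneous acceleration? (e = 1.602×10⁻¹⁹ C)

|a| ≈ 3.56×10¹¹ m/s²

v×B = (-4.50×10⁴, 0, 3.82×10⁴) N/C.
E + v×B = (-4.50×10⁴, -65.0, 3.82×10⁴) N/C.
F = q(E + v×B) = (4.806×10⁻¹⁹ C)·(-4.50×10⁴, -65.0, 3.82×10⁴) = (-2.16×10⁻¹⁴, -3.12×10⁻¹⁷, 1.84×10⁻¹⁴) N.
|a| = |F|/m = 2.839×10⁻¹⁴/7.97×10⁻²⁶ ≈ 3.56×10¹¹ m/s².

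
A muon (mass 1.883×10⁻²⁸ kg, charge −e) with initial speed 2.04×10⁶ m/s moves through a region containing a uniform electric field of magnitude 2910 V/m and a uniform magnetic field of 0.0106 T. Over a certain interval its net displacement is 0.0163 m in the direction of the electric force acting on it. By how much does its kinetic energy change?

The magnetic force is always ⟂ v and does no work; only the electric force changes KE.
ΔKE = F_E · d = |q|E d = (1.602×10⁻¹⁹)(2910)(0.0163) ≈ 7.60×10⁻¹⁸ J.

ΔKE ≈ 7.60×10⁻¹⁸ J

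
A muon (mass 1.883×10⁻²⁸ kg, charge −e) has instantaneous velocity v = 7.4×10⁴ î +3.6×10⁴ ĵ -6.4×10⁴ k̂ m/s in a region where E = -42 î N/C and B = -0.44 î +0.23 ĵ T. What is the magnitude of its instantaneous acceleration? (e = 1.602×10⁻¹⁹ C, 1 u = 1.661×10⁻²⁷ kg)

v×B = (1.47×10⁴, 2.82×10⁴, 3.29×10⁴) N/C.
E + v×B = (1.47×10⁴, 2.82×10⁴, 3.29×10⁴) N/C.
F = q(E + v×B) = (−1.602×10⁻¹⁹ C)·(1.47×10⁴, 2.82×10⁴, 3.29×10⁴) = (-2.35×10⁻¹⁵, -4.51×10⁻¹⁵, -5.26×10⁻¹⁵) N.
|a| = |F|/m = 7.321×10⁻¹⁵/1.883×10⁻²⁸ ≈ 3.89×10¹³ m/s².

|a| ≈ 3.89×10¹³ m/s²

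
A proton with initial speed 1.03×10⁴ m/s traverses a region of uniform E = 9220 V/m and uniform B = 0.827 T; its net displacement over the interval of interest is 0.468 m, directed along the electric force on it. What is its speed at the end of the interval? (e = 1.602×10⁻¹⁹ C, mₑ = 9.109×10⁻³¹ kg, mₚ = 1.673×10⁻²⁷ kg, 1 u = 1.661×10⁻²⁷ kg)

B does no work; ΔKE = |q|E d.
½mv_f² = ½mv₀² + |q|Ed = ½(1.673×10⁻²⁷)(1.03×10⁴)² + (1.602×10⁻¹⁹)(9220)(0.468) ≈ 8.874×10⁻²⁰ J + 6.913×10⁻¹⁶ J ≈ 6.913×10⁻¹⁶ J.
v_f = √(2·6.913×10⁻¹⁶/1.673×10⁻²⁷) ≈ 9.09×10⁵ m/s.

v_f ≈ 9.09×10⁵ m/s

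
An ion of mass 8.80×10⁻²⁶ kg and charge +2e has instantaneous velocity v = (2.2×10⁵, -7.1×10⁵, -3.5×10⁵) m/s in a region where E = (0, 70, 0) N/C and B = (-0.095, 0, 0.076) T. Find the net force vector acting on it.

F ≈ (-1.73×10⁻¹⁴, 5.32×10⁻¹⁵, -2.16×10⁻¹⁴) N

v×B = (-5.40×10⁴, 1.65×10⁴, -6.74×10⁴) N/C.
E + v×B = (-5.40×10⁴, 1.66×10⁴, -6.74×10⁴) N/C.
F = q(E + v×B) = (3.204×10⁻¹⁹ C)·(-5.40×10⁴, 1.66×10⁴, -6.74×10⁴) = (-1.73×10⁻¹⁴, 5.32×10⁻¹⁵, -2.16×10⁻¹⁴) N.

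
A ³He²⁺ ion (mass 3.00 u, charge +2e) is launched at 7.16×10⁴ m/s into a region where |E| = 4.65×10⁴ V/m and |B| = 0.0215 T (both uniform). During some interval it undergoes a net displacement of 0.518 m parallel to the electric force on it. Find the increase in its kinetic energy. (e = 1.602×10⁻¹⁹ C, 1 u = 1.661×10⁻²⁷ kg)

ΔKE ≈ 7.72×10⁻¹⁵ J

The magnetic force is always ⟂ v and does no work; only the electric force changes KE.
ΔKE = F_E · d = |q|E d = (3.204×10⁻¹⁹)(4.65×10⁴)(0.518) ≈ 7.72×10⁻¹⁵ J.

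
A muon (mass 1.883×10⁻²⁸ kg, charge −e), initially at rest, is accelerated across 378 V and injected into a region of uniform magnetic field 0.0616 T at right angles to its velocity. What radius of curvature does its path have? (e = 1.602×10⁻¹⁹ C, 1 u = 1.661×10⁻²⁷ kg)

Acceleration: |q|V = ½mv² ⇒ v = √(2|q|V/m) = √(2·1.602×10⁻¹⁹·378/1.883×10⁻²⁸) ≈ 8.020×10⁵ m/s.
In the field: r = mv/(|q|B) = (1.883×10⁻²⁸)(8.020×10⁵)/((1.602×10⁻¹⁹)(0.0616)) ≈ 0.0153 m.

r ≈ 0.0153 m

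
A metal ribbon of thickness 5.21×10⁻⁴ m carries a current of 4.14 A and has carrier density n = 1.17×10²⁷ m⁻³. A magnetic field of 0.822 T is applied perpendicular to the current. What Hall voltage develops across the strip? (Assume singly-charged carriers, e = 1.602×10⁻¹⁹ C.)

V_H ≈ 3.48×10⁻⁵ V

V_H = IB/(n e t).
V_H = (4.14)(0.822)/((1.17×10²⁷)(1.602×10⁻¹⁹)(5.21×10⁻⁴)) ≈ 3.48×10⁻⁵ V.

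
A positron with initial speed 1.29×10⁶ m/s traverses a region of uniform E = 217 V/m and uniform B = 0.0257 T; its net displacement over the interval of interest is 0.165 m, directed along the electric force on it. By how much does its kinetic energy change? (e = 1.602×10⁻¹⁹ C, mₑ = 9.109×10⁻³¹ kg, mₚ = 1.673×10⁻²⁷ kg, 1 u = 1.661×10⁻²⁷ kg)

ΔKE ≈ 5.74×10⁻¹⁸ J

The magnetic force is always ⟂ v and does no work; only the electric force changes KE.
ΔKE = F_E · d = |q|E d = (1.602×10⁻¹⁹)(217)(0.165) ≈ 5.74×10⁻¹⁸ J.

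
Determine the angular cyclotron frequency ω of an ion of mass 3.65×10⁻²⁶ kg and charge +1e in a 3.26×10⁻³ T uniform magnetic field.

ω = |q|B/m.
ω = (1.602×10⁻¹⁹)(3.26×10⁻³)/3.65×10⁻²⁶ ≈ 1.43×10⁴ rad/s.

ω ≈ 1.43×10⁴ rad/s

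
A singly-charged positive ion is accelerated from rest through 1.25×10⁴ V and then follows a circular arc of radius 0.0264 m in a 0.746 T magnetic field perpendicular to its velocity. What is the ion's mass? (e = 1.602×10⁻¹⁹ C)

m ≈ 2.49×10⁻²⁷ kg

Combine |q|V = ½mv² and r = mv/(|q|B): eliminate v to get m = qB²r²/(2V).
m = (1.602×10⁻¹⁹)(0.746)²(0.0264)²/(2·1.25×10⁴) ≈ 2.49×10⁻²⁷ kg.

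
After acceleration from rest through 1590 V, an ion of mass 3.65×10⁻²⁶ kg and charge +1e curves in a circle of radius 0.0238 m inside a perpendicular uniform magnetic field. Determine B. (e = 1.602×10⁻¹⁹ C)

B ≈ 1.13 T

v = √(2|q|V/m) = √(2·1.602×10⁻¹⁹·1590/3.65×10⁻²⁶) ≈ 1.181×10⁵ m/s.
B = mv/(|q|r) = (3.65×10⁻²⁶)(1.181×10⁵)/((1.602×10⁻¹⁹)(0.0238)) ≈ 1.13 T.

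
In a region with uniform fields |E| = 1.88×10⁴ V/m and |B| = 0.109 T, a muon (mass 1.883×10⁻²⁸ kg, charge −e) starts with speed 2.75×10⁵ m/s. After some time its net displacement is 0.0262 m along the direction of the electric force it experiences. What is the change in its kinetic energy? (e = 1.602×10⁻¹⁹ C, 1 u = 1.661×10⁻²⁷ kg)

The magnetic force is always ⟂ v and does no work; only the electric force changes KE.
ΔKE = F_E · d = |q|E d = (1.602×10⁻¹⁹)(1.88×10⁴)(0.0262) ≈ 7.89×10⁻¹⁷ J.

ΔKE ≈ 7.89×10⁻¹⁷ J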